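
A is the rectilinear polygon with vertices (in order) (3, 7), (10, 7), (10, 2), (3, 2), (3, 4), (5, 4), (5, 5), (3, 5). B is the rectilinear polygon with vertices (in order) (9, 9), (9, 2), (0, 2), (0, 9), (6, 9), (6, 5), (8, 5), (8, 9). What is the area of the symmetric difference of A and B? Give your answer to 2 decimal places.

40.00

|A| = 33, |B| = 55, |A∩B| = 24.
|A △ B| = |A| + |B| − 2·|A∩B| = 33 + 55 − 48 = 40.00.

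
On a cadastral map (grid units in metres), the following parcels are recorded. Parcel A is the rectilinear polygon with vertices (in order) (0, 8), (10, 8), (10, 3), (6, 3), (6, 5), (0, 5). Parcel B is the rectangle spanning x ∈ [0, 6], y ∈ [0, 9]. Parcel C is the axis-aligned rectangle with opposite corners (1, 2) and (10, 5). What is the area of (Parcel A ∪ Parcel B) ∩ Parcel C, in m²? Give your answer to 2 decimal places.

23.00

The region (Parcel A ∪ Parcel B) ∩ Parcel C is the polygon with vertices (10,3), (6,3), (6,2), (1,2), (1,5), (10,5).
By the shoelace formula its area is 23.00.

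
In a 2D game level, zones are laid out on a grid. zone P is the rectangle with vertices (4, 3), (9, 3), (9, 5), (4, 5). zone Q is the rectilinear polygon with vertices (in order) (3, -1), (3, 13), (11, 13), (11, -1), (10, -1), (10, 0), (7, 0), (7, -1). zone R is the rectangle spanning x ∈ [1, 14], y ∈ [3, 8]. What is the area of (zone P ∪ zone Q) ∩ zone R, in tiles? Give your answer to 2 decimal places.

40.00

The region (zone P ∪ zone Q) ∩ zone R is the polygon with vertices (11,3), (3,3), (3,8), (11,8).
By the shoelace formula its area is 40.00.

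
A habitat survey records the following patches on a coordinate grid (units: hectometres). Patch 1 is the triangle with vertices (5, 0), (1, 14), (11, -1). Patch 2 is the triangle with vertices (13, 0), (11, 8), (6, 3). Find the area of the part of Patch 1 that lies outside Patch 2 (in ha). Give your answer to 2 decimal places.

|Patch 1| = 40, |Patch 1∩Patch 2| = 3.2667.
|Patch 1 ∖ Patch 2| = |Patch 1| − |Patch 1∩Patch 2| = 40 − 3.2667 = 36.73.

36.73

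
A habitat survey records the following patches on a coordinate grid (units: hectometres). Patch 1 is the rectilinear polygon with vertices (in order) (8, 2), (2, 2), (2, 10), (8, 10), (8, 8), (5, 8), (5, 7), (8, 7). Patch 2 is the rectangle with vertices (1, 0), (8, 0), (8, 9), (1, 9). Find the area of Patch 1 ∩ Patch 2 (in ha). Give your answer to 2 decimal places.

The intersection is the polygon with vertices (2,2), (2,9), (8,9), (8,8), (5,8), (5,7), (8,7), (8,2).
By the shoelace formula its area is 39.00.

39.00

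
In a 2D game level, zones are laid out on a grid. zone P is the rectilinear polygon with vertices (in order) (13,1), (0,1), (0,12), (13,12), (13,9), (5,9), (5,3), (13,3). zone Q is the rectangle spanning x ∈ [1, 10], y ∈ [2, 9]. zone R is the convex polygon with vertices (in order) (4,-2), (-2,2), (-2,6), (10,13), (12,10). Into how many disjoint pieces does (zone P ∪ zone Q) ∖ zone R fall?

3

(zone P ∪ zone Q) ∖ zone R splits into 3 disjoint pieces (area 20.0238, area 4.6667, area 18).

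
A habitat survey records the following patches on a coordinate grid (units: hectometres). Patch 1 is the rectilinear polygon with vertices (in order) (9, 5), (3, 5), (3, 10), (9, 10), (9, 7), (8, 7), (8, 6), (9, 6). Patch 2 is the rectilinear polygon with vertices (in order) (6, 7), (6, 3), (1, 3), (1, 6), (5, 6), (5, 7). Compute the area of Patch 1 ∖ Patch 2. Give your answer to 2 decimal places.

25.00

|Patch 1| = 29, |Patch 1∩Patch 2| = 4.
|Patch 1 ∖ Patch 2| = |Patch 1| − |Patch 1∩Patch 2| = 29 − 4 = 25.00.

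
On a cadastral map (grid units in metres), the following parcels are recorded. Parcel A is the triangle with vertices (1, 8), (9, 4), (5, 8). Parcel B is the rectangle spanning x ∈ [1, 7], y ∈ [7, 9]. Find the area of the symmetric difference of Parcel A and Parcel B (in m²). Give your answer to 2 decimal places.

13.00

|Parcel A| = 8, |Parcel B| = 12, |Parcel A∩Parcel B| = 3.5.
|Parcel A △ Parcel B| = |Parcel A| + |Parcel B| − 2·|Parcel A∩Parcel B| = 8 + 12 − 7 = 13.00.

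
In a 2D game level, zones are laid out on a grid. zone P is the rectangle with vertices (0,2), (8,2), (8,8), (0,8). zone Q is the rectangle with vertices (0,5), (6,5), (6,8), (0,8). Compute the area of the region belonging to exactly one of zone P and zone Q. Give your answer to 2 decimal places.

|zone P∩zone Q|: x∈[0,6], y∈[5,8] → 6·3 = 18.
|zone P △ zone Q| = |zone P| + |zone Q| − 2·|zone P∩zone Q| = 48 + 18 − 36 = 30.00.

30.00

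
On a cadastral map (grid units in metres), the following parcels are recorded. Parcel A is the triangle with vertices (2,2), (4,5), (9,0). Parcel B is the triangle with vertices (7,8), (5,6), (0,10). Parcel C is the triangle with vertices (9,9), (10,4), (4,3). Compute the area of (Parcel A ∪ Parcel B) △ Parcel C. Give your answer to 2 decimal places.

35.39

|Parcel A ∪ Parcel B| = 21.5.
|(Parcel A ∪ Parcel B) ∩ Parcel C| = 0.8052.
|(Parcel A ∪ Parcel B) △ Parcel C| = 21.5 + 15.5 − 1.6104 = 35.39.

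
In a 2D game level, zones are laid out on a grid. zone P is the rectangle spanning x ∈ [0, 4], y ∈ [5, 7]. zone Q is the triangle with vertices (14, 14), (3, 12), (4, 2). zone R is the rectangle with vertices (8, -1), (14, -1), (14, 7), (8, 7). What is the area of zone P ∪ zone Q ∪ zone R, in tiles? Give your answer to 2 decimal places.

111.18

By inclusion–exclusion:
Individual areas: |zone P| = 8, |zone Q| = 56, |zone R| = 48.
|zone P∩zone Q| = 0.8.
|zone P∩zone R| = 0 (no overlap).
|zone Q∩zone R| = 0.0167.
|zone P∩zone Q∩zone R| = 0.
|zone P ∪ zone Q ∪ zone R| = 112 − 0.8167 + 0 = 111.18.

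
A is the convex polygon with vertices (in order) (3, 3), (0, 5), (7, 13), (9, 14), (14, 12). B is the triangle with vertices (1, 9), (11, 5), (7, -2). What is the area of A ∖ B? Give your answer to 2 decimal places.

48.84

|A| = 60.5, |A∩B| = 11.6644.
|A ∖ B| = |A| − |A∩B| = 60.5 − 11.6644 = 48.84.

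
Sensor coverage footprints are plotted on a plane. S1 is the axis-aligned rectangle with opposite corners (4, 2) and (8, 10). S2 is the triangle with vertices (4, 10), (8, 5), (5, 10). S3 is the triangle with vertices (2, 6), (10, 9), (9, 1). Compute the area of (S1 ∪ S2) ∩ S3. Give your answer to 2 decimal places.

17.37

The region (S1 ∪ S2) ∩ S3 is the polygon with vertices (7.6,2), (4,4.571), (4,6.75), (8,8.25), (8,5), (8,2).
By the shoelace formula its area is 17.37.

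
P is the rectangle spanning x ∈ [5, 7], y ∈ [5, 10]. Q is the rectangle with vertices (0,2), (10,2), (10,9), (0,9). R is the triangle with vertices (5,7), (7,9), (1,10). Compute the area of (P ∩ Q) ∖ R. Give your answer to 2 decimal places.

6.00

|P ∩ Q| = 8.
|(P ∩ Q) ∩ R| = 2.
|(P ∩ Q) ∖ R| = 8 − 2 = 6.00.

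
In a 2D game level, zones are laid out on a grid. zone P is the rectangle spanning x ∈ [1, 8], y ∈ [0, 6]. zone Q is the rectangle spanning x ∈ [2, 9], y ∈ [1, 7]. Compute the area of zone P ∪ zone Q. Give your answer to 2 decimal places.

54.00

By inclusion–exclusion:
Individual areas: |zone P| = 42, |zone Q| = 42.
|zone P∩zone Q|: x∈[2,8], y∈[1,6] → 6·5 = 30.
|zone P ∪ zone Q| = 84 − 30 = 54.00.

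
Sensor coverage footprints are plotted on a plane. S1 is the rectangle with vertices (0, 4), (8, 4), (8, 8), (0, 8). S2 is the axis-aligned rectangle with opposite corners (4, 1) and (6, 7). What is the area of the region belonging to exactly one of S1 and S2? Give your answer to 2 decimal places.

|S1∩S2|: x∈[4,6], y∈[4,7] → 2·3 = 6.
|S1 △ S2| = |S1| + |S2| − 2·|S1∩S2| = 32 + 12 − 12 = 32.00.

32.00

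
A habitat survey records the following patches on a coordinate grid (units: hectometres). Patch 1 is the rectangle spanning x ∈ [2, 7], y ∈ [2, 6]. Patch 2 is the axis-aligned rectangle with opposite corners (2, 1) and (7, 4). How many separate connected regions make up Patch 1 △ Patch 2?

Patch 1 △ Patch 2 splits into 2 disjoint pieces (area 10, area 5).

2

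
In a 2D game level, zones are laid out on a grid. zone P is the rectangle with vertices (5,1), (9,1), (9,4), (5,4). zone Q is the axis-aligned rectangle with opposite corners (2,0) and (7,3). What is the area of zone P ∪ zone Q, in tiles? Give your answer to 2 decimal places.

By inclusion–exclusion:
Individual areas: |zone P| = 12, |zone Q| = 15.
|zone P∩zone Q|: x∈[5,7], y∈[1,3] → 2·2 = 4.
|zone P ∪ zone Q| = 27 − 4 = 23.00.

23.00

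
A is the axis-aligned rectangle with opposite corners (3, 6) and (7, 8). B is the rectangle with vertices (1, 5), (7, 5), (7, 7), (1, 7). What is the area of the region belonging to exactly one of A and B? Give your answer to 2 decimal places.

|A∩B|: x∈[3,7], y∈[6,7] → 4·1 = 4.
|A △ B| = |A| + |B| − 2·|A∩B| = 8 + 12 − 8 = 12.00.

12.00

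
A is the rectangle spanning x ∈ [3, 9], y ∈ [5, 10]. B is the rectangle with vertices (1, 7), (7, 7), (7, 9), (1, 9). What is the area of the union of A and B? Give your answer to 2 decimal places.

34.00

By inclusion–exclusion:
Individual areas: |A| = 30, |B| = 12.
|A∩B|: x∈[3,7], y∈[7,9] → 4·2 = 8.
|A ∪ B| = 42 − 8 = 34.00.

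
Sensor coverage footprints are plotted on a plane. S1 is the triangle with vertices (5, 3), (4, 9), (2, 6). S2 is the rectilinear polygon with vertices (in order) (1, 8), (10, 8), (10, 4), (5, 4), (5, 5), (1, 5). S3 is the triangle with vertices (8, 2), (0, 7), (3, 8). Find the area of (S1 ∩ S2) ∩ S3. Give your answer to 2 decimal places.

4.40

The region (S1 ∩ S2) ∩ S3 is the polygon with vertices (3.2,5), (2.667,5.333), (2,6), (3.185,7.778), (4.458,6.25), (4.667,5).
By the shoelace formula its area is 4.40.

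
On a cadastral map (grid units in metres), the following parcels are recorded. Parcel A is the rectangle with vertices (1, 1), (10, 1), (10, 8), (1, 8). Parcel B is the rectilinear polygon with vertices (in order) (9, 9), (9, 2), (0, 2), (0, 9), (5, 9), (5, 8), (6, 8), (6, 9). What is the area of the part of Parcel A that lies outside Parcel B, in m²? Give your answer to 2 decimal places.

|Parcel A| = 63, |Parcel A∩Parcel B| = 48.
|Parcel A ∖ Parcel B| = |Parcel A| − |Parcel A∩Parcel B| = 63 − 48 = 15.00.

15.00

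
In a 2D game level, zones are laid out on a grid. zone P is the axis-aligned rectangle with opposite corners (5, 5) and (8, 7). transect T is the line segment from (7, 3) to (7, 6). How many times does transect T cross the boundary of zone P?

1

The segment meets the boundary at (7,5).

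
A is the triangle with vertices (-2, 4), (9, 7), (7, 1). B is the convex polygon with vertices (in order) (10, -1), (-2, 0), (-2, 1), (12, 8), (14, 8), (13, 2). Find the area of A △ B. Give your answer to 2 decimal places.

|A| = 30, |B| = 78.5, |A∩B| = 16.2.
|A △ B| = |A| + |B| − 2·|A∩B| = 30 + 78.5 − 32.4 = 76.10.

76.10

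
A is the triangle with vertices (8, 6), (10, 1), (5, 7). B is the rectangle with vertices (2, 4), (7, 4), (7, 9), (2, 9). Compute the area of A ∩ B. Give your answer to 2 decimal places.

The intersection is the polygon with vertices (5,7), (7,6.333), (7,4.6).
By the shoelace formula its area is 1.73.

1.73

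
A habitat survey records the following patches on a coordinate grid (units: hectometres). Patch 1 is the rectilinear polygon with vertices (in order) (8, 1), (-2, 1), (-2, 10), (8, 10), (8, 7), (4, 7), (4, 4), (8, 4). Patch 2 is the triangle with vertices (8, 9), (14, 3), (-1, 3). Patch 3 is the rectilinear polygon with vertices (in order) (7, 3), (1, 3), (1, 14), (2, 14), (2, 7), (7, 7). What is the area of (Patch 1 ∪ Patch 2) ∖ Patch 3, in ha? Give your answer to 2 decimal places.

|Patch 1 ∪ Patch 2| = 107.6667.
|(Patch 1 ∪ Patch 2) ∩ Patch 3| = 26.6667.
|(Patch 1 ∪ Patch 2) ∖ Patch 3| = 107.6667 − 26.6667 = 81.00.

81.00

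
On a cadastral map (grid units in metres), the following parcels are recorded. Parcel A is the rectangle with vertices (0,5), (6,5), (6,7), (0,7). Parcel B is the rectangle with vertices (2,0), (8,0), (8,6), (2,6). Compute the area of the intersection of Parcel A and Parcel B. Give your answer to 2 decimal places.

4.00

|Parcel A∩Parcel B|: x∈[2,6], y∈[5,6] → 4·1 = 4.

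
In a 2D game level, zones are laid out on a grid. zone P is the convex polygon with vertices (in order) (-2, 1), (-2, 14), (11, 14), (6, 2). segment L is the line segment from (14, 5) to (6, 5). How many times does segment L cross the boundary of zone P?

1

The segment meets the boundary at (7.25,5).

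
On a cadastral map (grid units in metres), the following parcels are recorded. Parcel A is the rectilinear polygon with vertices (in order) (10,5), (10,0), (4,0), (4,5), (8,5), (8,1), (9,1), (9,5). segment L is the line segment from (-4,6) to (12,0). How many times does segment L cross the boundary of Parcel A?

The segment meets the boundary at (10,0.75), (9,1.125), (8,1.5), (4,3).

4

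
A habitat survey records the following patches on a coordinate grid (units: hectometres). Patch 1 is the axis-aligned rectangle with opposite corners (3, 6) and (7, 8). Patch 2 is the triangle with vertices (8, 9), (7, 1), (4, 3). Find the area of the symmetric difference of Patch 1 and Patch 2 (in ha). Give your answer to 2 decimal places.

19.50

|Patch 1| = 8, |Patch 2| = 13, |Patch 1∩Patch 2| = 0.75.
|Patch 1 △ Patch 2| = |Patch 1| + |Patch 2| − 2·|Patch 1∩Patch 2| = 8 + 13 − 1.5 = 19.50.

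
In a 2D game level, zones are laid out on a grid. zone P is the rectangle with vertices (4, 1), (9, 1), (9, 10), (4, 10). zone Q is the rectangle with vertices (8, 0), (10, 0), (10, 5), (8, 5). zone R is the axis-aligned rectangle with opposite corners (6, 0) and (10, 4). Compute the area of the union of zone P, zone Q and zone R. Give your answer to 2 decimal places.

53.00

By inclusion–exclusion:
Individual areas: |zone P| = 45, |zone Q| = 10, |zone R| = 16.
|zone P∩zone Q|: x∈[8,9], y∈[1,5] → 1·4 = 4.
|zone P∩zone R|: x∈[6,9], y∈[1,4] → 3·3 = 9.
|zone Q∩zone R|: x∈[8,10], y∈[0,4] → 2·4 = 8.
|zone P∩zone Q∩zone R| = 3.
|zone P ∪ zone Q ∪ zone R| = 71 − 21 + 3 = 53.00.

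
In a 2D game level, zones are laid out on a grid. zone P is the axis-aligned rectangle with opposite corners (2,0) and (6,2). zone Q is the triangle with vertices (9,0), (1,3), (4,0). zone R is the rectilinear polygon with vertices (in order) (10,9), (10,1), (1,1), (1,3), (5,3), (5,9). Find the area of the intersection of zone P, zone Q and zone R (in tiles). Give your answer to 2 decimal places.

The intersection is the polygon with vertices (2,2), (3.667,2), (6,1.125), (6,1), (3,1).
By the shoelace formula its area is 2.48.

2.48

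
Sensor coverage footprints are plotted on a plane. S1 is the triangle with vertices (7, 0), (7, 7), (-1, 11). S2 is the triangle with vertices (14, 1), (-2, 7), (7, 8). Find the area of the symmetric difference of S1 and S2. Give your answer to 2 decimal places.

|S1| = 28, |S2| = 35, |S1∩S2| = 14.1442.
|S1 △ S2| = |S1| + |S2| − 2·|S1∩S2| = 28 + 35 − 28.2884 = 34.71.

34.71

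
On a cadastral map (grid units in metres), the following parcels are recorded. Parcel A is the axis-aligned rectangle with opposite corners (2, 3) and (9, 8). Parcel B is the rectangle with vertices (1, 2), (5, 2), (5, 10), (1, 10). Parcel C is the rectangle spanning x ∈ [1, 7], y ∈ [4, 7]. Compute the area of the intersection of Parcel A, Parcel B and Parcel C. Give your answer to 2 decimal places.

The intersection is the polygon with vertices (2,7), (5,7), (5,4), (2,4).
By the shoelace formula its area is 9.00.

9.00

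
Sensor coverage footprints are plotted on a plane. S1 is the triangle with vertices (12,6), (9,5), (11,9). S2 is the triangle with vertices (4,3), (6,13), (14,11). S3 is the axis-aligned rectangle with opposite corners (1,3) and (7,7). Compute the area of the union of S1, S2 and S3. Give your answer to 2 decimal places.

By inclusion–exclusion:
Individual areas: |S1| = 5, |S2| = 42, |S3| = 24.
|S1∩S2| = 0.0877.
|S1∩S3| = 0.
|S2∩S3| = 6.8.
|S1∩S2∩S3| = 0.
|S1 ∪ S2 ∪ S3| = 71 − 6.8877 + 0 = 64.11.

64.11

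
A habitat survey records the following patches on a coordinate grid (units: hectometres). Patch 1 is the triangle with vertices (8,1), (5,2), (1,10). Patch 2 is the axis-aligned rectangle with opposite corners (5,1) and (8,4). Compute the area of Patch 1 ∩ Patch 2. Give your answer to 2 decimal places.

4.00

The intersection is the polygon with vertices (5,2), (5,4), (5.667,4), (8,1).
By the shoelace formula its area is 4.00.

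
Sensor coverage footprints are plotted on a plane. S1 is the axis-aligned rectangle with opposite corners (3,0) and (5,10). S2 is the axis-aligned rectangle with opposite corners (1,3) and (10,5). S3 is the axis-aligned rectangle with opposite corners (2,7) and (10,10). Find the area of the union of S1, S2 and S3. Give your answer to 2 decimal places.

By inclusion–exclusion:
Individual areas: |S1| = 20, |S2| = 18, |S3| = 24.
|S1∩S2|: x∈[3,5], y∈[3,5] → 2·2 = 4.
|S1∩S3|: x∈[3,5], y∈[7,10] → 2·3 = 6.
|S2∩S3| = 0 (no overlap).
|S1∩S2∩S3| = 0.
|S1 ∪ S2 ∪ S3| = 62 − 10 + 0 = 52.00.

52.00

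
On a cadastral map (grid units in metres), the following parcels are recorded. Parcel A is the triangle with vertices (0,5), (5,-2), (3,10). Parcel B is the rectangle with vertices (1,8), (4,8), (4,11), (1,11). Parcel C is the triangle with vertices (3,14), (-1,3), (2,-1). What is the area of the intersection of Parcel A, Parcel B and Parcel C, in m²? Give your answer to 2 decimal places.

The intersection is the polygon with vertices (1.8,8), (2.7,9.5), (2.6,8).
By the shoelace formula its area is 0.60.

0.60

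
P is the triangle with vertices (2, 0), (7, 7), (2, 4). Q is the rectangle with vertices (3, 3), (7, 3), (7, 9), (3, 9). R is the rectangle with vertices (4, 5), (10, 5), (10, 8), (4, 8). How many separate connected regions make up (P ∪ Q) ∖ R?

1

(P ∪ Q) ∖ R is a single connected region.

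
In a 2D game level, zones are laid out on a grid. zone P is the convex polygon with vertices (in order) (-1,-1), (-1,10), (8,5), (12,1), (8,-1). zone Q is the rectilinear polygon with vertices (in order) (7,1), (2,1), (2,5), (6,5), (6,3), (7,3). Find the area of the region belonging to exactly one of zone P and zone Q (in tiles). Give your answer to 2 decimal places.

|zone P| = 88.5, |zone Q| = 18, |zone P∩zone Q| = 18.
|zone P △ zone Q| = |zone P| + |zone Q| − 2·|zone P∩zone Q| = 88.5 + 18 − 36 = 70.50.

70.50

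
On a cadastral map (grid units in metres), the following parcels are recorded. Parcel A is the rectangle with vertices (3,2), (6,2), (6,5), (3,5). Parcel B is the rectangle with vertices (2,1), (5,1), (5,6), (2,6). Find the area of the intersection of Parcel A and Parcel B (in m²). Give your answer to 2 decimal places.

|Parcel A∩Parcel B|: x∈[3,5], y∈[2,5] → 2·3 = 6.

6.00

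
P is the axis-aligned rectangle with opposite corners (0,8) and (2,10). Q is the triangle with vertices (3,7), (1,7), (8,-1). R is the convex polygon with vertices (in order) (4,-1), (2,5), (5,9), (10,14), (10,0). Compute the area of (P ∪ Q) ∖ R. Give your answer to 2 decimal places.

5.88

|P ∪ Q| = 12.
|(P ∪ Q) ∩ R| = 6.1239.
|(P ∪ Q) ∖ R| = 12 − 6.1239 = 5.88.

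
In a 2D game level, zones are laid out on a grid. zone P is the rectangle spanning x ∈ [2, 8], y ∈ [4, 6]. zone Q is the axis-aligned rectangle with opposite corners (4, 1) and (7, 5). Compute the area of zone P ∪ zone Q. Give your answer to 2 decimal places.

21.00

By inclusion–exclusion:
Individual areas: |zone P| = 12, |zone Q| = 12.
|zone P∩zone Q|: x∈[4,7], y∈[4,5] → 3·1 = 3.
|zone P ∪ zone Q| = 24 − 3 = 21.00.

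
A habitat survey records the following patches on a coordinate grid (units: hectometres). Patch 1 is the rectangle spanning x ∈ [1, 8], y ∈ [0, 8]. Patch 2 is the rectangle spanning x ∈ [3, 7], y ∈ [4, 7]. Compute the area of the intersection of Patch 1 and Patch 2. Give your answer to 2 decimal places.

|Patch 1∩Patch 2|: x∈[3,7], y∈[4,7] → 4·3 = 12.

12.00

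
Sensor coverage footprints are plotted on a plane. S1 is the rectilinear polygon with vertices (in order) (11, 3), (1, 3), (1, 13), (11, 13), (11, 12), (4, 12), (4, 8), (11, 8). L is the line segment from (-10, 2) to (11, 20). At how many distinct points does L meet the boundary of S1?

2

The segment meets the boundary at (2.833,13), (1,11.429).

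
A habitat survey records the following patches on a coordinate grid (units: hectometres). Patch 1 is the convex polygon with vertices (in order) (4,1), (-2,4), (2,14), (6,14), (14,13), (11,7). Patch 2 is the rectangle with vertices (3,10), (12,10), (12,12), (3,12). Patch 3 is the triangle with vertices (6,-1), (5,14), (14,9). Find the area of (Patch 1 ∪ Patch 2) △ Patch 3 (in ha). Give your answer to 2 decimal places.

|Patch 1 ∪ Patch 2| = 127.
|(Patch 1 ∪ Patch 2) ∩ Patch 3| = 45.4097.
|(Patch 1 ∪ Patch 2) △ Patch 3| = 127 + 65 − 90.8194 = 101.18.

101.18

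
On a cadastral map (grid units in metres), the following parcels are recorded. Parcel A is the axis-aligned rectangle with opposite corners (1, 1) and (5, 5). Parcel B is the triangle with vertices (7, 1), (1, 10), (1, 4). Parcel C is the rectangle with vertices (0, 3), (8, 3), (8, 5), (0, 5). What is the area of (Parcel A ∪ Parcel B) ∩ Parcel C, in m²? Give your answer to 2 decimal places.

The region (Parcel A ∪ Parcel B) ∩ Parcel C is the polygon with vertices (1,4), (1,5), (4.333,5), (5,5), (5,4), (5.667,3), (1,3).
By the shoelace formula its area is 8.33.

8.33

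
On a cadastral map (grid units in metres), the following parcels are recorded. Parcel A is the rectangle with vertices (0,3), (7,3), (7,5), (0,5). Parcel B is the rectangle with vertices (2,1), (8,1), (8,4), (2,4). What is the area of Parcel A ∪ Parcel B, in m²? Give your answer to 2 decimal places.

By inclusion–exclusion:
Individual areas: |Parcel A| = 14, |Parcel B| = 18.
|Parcel A∩Parcel B|: x∈[2,7], y∈[3,4] → 5·1 = 5.
|Parcel A ∪ Parcel B| = 32 − 5 = 27.00.

27.00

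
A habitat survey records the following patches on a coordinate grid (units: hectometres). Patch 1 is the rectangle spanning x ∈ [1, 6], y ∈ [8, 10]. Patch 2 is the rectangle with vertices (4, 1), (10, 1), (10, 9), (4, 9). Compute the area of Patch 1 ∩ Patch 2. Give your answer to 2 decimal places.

|Patch 1∩Patch 2|: x∈[4,6], y∈[8,9] → 2·1 = 2.

2.00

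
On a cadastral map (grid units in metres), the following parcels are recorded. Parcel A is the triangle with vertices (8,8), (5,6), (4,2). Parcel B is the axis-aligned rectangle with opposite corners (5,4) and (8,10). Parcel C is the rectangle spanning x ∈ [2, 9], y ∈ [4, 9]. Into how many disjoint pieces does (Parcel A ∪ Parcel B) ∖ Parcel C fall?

2

(Parcel A ∪ Parcel B) ∖ Parcel C splits into 2 disjoint pieces (area 0.8333, area 3).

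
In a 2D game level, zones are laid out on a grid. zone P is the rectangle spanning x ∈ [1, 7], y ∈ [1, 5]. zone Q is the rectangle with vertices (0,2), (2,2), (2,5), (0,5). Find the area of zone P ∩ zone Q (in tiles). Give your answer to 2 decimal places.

|zone P∩zone Q|: x∈[1,2], y∈[2,5] → 1·3 = 3.

3.00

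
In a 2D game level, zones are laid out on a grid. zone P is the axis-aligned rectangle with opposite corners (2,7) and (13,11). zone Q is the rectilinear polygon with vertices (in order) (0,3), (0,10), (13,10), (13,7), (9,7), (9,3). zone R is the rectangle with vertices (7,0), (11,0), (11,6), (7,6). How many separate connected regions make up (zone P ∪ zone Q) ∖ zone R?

1

(zone P ∪ zone Q) ∖ zone R is a single connected region.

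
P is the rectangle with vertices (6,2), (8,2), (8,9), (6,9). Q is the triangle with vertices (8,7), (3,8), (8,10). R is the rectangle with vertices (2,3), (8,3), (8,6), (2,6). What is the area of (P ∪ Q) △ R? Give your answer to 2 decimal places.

23.90

|P ∪ Q| = 17.9.
|(P ∪ Q) ∩ R| = 6.
|(P ∪ Q) △ R| = 17.9 + 18 − 12 = 23.90.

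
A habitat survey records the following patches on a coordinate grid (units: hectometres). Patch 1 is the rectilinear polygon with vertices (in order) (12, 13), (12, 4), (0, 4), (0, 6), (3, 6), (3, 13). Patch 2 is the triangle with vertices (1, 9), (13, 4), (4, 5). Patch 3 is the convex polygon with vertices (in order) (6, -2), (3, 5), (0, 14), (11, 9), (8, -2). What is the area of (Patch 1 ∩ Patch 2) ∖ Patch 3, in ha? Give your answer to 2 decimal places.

1.35

|Patch 1 ∩ Patch 2| = 14.5139.
|(Patch 1 ∩ Patch 2) ∩ Patch 3| = 13.1602.
|(Patch 1 ∩ Patch 2) ∖ Patch 3| = 14.5139 − 13.1602 = 1.35.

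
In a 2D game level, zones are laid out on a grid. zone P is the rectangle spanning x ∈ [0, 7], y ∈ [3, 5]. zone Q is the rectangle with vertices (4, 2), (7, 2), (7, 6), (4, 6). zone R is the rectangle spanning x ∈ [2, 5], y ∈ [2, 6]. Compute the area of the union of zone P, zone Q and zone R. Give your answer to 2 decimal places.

By inclusion–exclusion:
Individual areas: |zone P| = 14, |zone Q| = 12, |zone R| = 12.
|zone P∩zone Q|: x∈[4,7], y∈[3,5] → 3·2 = 6.
|zone P∩zone R|: x∈[2,5], y∈[3,5] → 3·2 = 6.
|zone Q∩zone R|: x∈[4,5], y∈[2,6] → 1·4 = 4.
|zone P∩zone Q∩zone R| = 2.
|zone P ∪ zone Q ∪ zone R| = 38 − 16 + 2 = 24.00.

24.00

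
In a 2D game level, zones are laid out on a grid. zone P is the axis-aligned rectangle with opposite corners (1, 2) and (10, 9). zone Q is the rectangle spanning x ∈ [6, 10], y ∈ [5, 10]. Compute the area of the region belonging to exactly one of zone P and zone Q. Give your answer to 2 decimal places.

|zone P∩zone Q|: x∈[6,10], y∈[5,9] → 4·4 = 16.
|zone P △ zone Q| = |zone P| + |zone Q| − 2·|zone P∩zone Q| = 63 + 20 − 32 = 51.00.

51.00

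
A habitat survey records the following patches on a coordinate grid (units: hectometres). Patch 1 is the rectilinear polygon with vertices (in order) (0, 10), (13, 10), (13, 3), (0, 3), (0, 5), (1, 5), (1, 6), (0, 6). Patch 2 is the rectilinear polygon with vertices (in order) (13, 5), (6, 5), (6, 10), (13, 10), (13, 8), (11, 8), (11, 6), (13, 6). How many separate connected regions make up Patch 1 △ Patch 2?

2

Patch 1 △ Patch 2 splits into 2 disjoint pieces (area 55, area 4).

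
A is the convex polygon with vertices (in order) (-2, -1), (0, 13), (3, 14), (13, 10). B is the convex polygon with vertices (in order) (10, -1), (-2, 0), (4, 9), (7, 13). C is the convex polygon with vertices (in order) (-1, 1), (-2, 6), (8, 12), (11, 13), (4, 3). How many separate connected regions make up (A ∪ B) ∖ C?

2

(A ∪ B) ∖ C splits into 2 disjoint pieces (area 59.6971, area 31.4742).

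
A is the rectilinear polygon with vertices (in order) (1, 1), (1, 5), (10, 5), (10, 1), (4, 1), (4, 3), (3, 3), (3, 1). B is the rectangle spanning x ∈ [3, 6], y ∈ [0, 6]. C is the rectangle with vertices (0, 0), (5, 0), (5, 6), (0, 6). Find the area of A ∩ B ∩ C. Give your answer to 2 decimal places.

6.00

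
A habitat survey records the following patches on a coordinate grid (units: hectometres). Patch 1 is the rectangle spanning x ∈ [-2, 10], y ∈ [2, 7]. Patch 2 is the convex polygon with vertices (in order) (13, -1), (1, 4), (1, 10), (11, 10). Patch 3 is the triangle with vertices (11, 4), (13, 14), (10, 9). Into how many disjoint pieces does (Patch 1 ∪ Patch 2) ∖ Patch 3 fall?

(Patch 1 ∪ Patch 2) ∖ Patch 3 is a single connected region.

1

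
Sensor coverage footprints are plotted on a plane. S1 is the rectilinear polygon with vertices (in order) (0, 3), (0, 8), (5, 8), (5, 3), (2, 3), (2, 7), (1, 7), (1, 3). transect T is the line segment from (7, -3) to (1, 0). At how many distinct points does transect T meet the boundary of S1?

The segment lies entirely outside S1 and never meets its boundary.

0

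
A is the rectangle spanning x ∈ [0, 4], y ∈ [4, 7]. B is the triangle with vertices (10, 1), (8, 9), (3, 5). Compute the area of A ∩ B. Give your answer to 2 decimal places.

The intersection is the polygon with vertices (4,4.429), (3,5), (4,5.8).
By the shoelace formula its area is 0.69.

0.69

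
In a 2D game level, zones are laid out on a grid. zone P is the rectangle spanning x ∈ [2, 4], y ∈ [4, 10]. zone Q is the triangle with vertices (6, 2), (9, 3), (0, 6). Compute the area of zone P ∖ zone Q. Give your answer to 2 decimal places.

|zone P| = 12, |zone P∩zone Q| = 1.6667.
|zone P ∖ zone Q| = |zone P| − |zone P∩zone Q| = 12 − 1.6667 = 10.33.

10.33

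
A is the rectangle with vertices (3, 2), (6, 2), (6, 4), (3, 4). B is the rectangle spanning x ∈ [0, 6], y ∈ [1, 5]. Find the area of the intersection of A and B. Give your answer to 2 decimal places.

6.00

|A∩B|: x∈[3,6], y∈[2,4] → 3·2 = 6.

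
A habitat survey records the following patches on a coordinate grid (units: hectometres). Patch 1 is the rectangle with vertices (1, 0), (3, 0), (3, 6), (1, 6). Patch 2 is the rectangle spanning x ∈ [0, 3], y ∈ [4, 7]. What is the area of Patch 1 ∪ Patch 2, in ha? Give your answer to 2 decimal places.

17.00

By inclusion–exclusion:
Individual areas: |Patch 1| = 12, |Patch 2| = 9.
|Patch 1∩Patch 2|: x∈[1,3], y∈[4,6] → 2·2 = 4.
|Patch 1 ∪ Patch 2| = 21 − 4 = 17.00.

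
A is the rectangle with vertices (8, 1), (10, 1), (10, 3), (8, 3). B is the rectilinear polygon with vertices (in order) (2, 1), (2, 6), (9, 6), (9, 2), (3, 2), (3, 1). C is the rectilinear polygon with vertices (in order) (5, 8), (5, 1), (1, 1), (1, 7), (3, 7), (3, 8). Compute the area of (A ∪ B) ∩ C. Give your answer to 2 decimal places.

The region (A ∪ B) ∩ C is the polygon with vertices (3,2), (3,1), (2,1), (2,6), (5,6), (5,2).
By the shoelace formula its area is 13.00.

13.00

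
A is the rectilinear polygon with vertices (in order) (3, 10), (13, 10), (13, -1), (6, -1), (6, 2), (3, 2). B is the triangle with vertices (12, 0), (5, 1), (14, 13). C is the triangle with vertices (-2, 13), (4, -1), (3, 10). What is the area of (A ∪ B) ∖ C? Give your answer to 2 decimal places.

|A ∪ B| = 105.3214.
|(A ∪ B) ∩ C| = 2.9091.
|(A ∪ B) ∖ C| = 105.3214 − 2.9091 = 102.41.

102.41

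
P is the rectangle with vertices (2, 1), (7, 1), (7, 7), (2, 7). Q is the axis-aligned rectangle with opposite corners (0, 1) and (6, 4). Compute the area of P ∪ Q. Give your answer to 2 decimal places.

By inclusion–exclusion:
Individual areas: |P| = 30, |Q| = 18.
|P∩Q|: x∈[2,6], y∈[1,4] → 4·3 = 12.
|P ∪ Q| = 48 − 12 = 36.00.

36.00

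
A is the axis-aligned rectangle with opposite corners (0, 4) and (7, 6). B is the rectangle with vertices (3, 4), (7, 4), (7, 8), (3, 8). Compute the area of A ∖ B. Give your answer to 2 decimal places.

|A∩B|: x∈[3,7], y∈[4,6] → 4·2 = 8.
|A| = 14.
|A ∖ B| = |A| − |A∩B| = 14 − 8 = 6.00.

6.00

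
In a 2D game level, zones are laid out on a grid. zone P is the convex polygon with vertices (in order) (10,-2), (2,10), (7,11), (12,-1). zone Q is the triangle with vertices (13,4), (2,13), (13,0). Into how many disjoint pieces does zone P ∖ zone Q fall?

2

zone P ∖ zone Q splits into 2 disjoint pieces (area 36.6986, area 3.5288).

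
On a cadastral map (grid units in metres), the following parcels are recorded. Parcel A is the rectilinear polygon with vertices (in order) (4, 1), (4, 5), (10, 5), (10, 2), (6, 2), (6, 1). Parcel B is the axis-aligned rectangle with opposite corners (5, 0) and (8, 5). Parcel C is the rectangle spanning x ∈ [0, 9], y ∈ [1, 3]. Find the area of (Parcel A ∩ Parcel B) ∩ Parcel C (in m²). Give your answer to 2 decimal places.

The region (Parcel A ∩ Parcel B) ∩ Parcel C is the polygon with vertices (8,2), (6,2), (6,1), (5,1), (5,3), (8,3).
By the shoelace formula its area is 4.00.

4.00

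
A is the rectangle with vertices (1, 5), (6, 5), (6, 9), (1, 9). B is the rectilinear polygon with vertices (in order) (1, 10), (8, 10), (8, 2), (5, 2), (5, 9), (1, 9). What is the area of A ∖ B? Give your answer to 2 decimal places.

|A| = 20, |A∩B| = 4.
|A ∖ B| = |A| − |A∩B| = 20 − 4 = 16.00.

16.00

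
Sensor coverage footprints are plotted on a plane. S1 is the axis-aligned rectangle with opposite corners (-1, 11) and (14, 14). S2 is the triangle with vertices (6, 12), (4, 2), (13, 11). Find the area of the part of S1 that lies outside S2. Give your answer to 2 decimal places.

|S1| = 45, |S1∩S2| = 3.6.
|S1 ∖ S2| = |S1| − |S1∩S2| = 45 − 3.6 = 41.40.

41.40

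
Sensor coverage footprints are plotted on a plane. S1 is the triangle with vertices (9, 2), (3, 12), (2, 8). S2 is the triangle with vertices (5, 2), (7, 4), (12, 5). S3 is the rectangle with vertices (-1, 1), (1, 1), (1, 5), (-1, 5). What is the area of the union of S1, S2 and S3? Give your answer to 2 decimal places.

By inclusion–exclusion:
Individual areas: |S1| = 17, |S2| = 4, |S3| = 8.
|S1∩S2| = 0.7233.
|S1∩S3| = 0.
|S2∩S3| = 0.
|S1∩S2∩S3| = 0.
|S1 ∪ S2 ∪ S3| = 29 − 0.7233 + 0 = 28.28.

28.28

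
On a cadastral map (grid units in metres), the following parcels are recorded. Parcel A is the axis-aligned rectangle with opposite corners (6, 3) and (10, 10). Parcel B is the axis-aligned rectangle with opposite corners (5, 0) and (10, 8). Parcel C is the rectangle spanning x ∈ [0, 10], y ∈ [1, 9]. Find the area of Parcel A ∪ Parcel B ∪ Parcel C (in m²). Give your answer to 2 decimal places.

89.00

By inclusion–exclusion:
Individual areas: |Parcel A| = 28, |Parcel B| = 40, |Parcel C| = 80.
|Parcel A∩Parcel B|: x∈[6,10], y∈[3,8] → 4·5 = 20.
|Parcel A∩Parcel C|: x∈[6,10], y∈[3,9] → 4·6 = 24.
|Parcel B∩Parcel C|: x∈[5,10], y∈[1,8] → 5·7 = 35.
|Parcel A∩Parcel B∩Parcel C| = 20.
|Parcel A ∪ Parcel B ∪ Parcel C| = 148 − 79 + 20 = 89.00.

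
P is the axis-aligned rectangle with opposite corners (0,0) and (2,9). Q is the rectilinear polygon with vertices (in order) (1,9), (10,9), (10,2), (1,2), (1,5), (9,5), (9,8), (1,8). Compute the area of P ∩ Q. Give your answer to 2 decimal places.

4.00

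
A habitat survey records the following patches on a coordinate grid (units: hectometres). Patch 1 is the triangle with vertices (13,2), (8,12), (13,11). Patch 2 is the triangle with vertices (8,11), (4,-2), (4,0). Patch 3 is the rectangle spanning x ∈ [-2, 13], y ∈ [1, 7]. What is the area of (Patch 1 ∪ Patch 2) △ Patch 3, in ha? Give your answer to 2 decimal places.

99.30

|Patch 1 ∪ Patch 2| = 26.5.
|(Patch 1 ∪ Patch 2) ∩ Patch 3| = 8.5997.
|(Patch 1 ∪ Patch 2) △ Patch 3| = 26.5 + 90 − 17.1993 = 99.30.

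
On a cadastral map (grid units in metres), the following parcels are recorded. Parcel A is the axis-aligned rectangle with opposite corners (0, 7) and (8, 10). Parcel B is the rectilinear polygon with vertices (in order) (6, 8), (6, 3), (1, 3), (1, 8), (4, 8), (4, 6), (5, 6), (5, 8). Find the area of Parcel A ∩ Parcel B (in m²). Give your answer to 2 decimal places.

4.00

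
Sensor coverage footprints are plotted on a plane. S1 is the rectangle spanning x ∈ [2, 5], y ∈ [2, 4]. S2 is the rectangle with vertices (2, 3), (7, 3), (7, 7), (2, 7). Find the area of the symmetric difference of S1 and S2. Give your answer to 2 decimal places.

20.00

|S1∩S2|: x∈[2,5], y∈[3,4] → 3·1 = 3.
|S1 △ S2| = |S1| + |S2| − 2·|S1∩S2| = 6 + 20 − 6 = 20.00.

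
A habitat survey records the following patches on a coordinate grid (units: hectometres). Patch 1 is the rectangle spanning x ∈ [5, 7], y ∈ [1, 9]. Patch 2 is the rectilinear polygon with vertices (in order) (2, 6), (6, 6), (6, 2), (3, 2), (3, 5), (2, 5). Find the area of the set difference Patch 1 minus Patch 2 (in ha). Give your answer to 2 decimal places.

12.00

|Patch 1| = 16, |Patch 1∩Patch 2| = 4.
|Patch 1 ∖ Patch 2| = |Patch 1| − |Patch 1∩Patch 2| = 16 − 4 = 12.00.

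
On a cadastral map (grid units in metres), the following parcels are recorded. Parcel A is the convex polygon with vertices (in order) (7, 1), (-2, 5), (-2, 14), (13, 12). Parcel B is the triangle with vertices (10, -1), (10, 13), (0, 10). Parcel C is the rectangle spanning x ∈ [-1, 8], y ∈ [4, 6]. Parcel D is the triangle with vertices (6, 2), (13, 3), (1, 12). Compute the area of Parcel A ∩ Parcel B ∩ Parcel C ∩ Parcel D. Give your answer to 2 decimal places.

The intersection is the polygon with vertices (8,6), (8,4), (5.455,4), (4.444,5.111), (4,6).
By the shoelace formula its area is 6.75.

6.75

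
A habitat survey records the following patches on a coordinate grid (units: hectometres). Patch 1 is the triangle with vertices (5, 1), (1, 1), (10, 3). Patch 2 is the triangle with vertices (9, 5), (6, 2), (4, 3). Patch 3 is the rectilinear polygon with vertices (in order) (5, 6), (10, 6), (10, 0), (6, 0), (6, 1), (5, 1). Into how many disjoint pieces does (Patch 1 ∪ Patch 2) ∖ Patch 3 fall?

2

(Patch 1 ∪ Patch 2) ∖ Patch 3 splits into 2 disjoint pieces (area 1.7778, area 0.45).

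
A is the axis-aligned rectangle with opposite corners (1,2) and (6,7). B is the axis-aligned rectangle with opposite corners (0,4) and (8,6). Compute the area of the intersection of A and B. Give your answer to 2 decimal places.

|A∩B|: x∈[1,6], y∈[4,6] → 5·2 = 10.

10.00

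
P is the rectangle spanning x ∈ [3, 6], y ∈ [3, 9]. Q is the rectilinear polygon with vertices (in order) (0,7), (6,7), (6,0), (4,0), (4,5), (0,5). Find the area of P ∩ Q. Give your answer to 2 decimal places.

The intersection is the polygon with vertices (6,3), (4,3), (4,5), (3,5), (3,7), (6,7).
By the shoelace formula its area is 10.00.

10.00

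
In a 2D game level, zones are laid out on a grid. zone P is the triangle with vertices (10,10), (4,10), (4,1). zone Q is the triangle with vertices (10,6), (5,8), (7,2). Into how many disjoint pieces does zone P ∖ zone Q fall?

zone P ∖ zone Q is a single connected region.

1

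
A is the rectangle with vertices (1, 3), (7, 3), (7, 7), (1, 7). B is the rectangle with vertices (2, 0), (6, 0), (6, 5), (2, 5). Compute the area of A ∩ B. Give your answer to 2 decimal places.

|A∩B|: x∈[2,6], y∈[3,5] → 4·2 = 8.

8.00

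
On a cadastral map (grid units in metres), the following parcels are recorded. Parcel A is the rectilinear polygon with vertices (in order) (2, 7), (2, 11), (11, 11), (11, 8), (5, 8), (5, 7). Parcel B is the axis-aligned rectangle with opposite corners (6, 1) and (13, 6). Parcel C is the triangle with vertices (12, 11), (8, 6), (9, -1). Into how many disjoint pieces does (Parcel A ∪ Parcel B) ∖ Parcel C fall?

(Parcel A ∪ Parcel B) ∖ Parcel C splits into 3 disjoint pieces (area 28.775, area 14.375, area 11.7857).

3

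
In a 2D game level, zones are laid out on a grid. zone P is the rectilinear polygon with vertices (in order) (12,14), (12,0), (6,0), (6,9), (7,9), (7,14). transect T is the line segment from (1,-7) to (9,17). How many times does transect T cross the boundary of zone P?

4

The segment meets the boundary at (8,14), (7,11), (6.333,9), (6,8).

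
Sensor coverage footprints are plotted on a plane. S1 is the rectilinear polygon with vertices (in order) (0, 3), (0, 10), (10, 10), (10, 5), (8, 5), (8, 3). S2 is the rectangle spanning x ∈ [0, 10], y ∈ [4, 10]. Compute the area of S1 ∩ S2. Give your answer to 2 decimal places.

The intersection is the polygon with vertices (0,10), (10,10), (10,5), (8,5), (8,4), (0,4).
By the shoelace formula its area is 58.00.

58.00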